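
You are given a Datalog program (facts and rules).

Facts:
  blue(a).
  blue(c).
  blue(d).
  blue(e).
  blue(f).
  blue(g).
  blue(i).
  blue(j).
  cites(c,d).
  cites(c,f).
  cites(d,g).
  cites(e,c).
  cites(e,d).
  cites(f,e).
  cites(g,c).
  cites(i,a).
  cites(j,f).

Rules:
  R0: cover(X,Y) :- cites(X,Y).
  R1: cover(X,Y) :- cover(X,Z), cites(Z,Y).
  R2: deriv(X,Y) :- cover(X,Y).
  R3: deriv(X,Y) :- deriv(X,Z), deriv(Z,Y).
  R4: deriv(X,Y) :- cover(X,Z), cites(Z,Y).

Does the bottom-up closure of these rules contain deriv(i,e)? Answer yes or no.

round 1: derive cover(c,d) via R0 from cites(c,d)
round 1: derive cover(c,f) via R0 from cites(c,f)
round 1: derive cover(d,g) via R0 from cites(d,g)
round 1: derive cover(e,c) via R0 from cites(e,c)
round 1: derive cover(e,d) via R0 from cites(e,d)
round 1: derive cover(f,e) via R0 from cites(f,e)
round 1: derive cover(g,c) via R0 from cites(g,c)
round 1: derive cover(i,a) via R0 from cites(i,a)
round 1: derive cover(j,f) via R0 from cites(j,f)
round 2: derive cover(c,e) via R1 from cover(c,f), cites(f,e)
round 2: derive cover(c,g) via R1 from cover(c,d), cites(d,g)
round 2: derive cover(d,c) via R1 from cover(d,g), cites(g,c)
round 2: derive cover(e,f) via R1 from cover(e,c), cites(c,f)
round 2: derive cover(e,g) via R1 from cover(e,d), cites(d,g)
round 2: derive cover(f,c) via R1 from cover(f,e), cites(e,c)
round 2: derive cover(f,d) via R1 from cover(f,e), cites(e,d)
round 2: derive cover(g,d) via R1 from cover(g,c), cites(c,d)
round 2: derive cover(g,f) via R1 from cover(g,c), cites(c,f)
round 2: derive cover(j,e) via R1 from cover(j,f), cites(f,e)
round 2: derive deriv(c,d) via R2 from cover(c,d)
round 2: derive deriv(c,f) via R2 from cover(c,f)
round 2: derive deriv(d,g) via R2 from cover(d,g)
round 2: derive deriv(e,c) via R2 from cover(e,c)
round 2: derive deriv(e,d) via R2 from cover(e,d)
round 2: derive deriv(f,e) via R2 from cover(f,e)
round 2: derive deriv(g,c) via R2 from cover(g,c)
round 2: derive deriv(i,a) via R2 from cover(i,a)
round 2: derive deriv(j,f) via R2 from cover(j,f)
round 2: derive deriv(c,e) via R4 from cover(c,f), cites(f,e)
round 2: derive deriv(c,g) via R4 from cover(c,d), cites(d,g)
round 2: derive deriv(d,c) via R4 from cover(d,g), cites(g,c)
round 2: derive deriv(e,f) via R4 from cover(e,c), cites(c,f)
round 2: derive deriv(e,g) via R4 from cover(e,d), cites(d,g)
round 2: derive deriv(f,c) via R4 from cover(f,e), cites(e,c)
round 2: derive deriv(f,d) via R4 from cover(f,e), cites(e,d)
round 2: derive deriv(g,d) via R4 from cover(g,c), cites(c,d)
round 2: derive deriv(g,f) via R4 from cover(g,c), cites(c,f)
round 2: derive deriv(j,e) via R4 from cover(j,f), cites(f,e)
round 3: derive cover(c,c) via R1 from cover(c,e), cites(e,c)
round 3: derive cover(d,d) via R1 from cover(d,c), cites(c,d)
round 3: derive cover(d,f) via R1 from cover(d,c), cites(c,f)
round 3: derive cover(e,e) via R1 from cover(e,f), cites(f,e)
round 3: derive cover(f,f) via R1 from cover(f,c), cites(c,f)
round 3: derive cover(f,g) via R1 from cover(f,d), cites(d,g)
round 3: derive cover(g,e) via R1 from cover(g,f), cites(f,e)
round 3: derive cover(g,g) via R1 from cover(g,d), cites(d,g)
round 3: derive cover(j,c) via R1 from cover(j,e), cites(e,c)
round 3: derive cover(j,d) via R1 from cover(j,e), cites(e,d)
round 3: derive deriv(c,c) via R3 from deriv(c,d), deriv(d,c)
round 3: derive deriv(d,d) via R3 from deriv(d,c), deriv(c,d)
round 3: derive deriv(d,e) via R3 from deriv(d,c), deriv(c,e)
round 3: derive deriv(d,f) via R3 from deriv(d,c), deriv(c,f)
round 3: derive deriv(e,e) via R3 from deriv(e,c), deriv(c,e)
round 3: derive deriv(f,f) via R3 from deriv(f,c), deriv(c,f)
round 3: derive deriv(f,g) via R3 from deriv(f,c), deriv(c,g)
round 3: derive deriv(g,e) via R3 from deriv(g,c), deriv(c,e)
round 3: derive deriv(g,g) via R3 from deriv(g,c), deriv(c,g)
round 3: derive deriv(j,c) via R3 from deriv(j,e), deriv(e,c)
round 3: derive deriv(j,d) via R3 from deriv(j,e), deriv(e,d)
round 3: derive deriv(j,g) via R3 from deriv(j,e), deriv(e,g)
round 4: derive cover(d,e) via R1 from cover(d,f), cites(f,e)
round 4: derive cover(j,g) via R1 from cover(j,d), cites(d,g)

no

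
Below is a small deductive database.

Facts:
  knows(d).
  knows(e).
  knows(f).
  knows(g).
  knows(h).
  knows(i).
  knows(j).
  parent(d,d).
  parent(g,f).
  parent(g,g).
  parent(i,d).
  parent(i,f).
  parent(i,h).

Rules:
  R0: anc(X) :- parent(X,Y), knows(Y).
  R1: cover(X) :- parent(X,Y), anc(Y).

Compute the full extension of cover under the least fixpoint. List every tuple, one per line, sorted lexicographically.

round 1: derive anc(d) via R0 from parent(d,d), knows(d)
round 1: derive anc(g) via R0 from parent(g,f), knows(f)
round 1: derive anc(i) via R0 from parent(i,d), knows(d)
round 2: derive cover(d) via R1 from parent(d,d), anc(d)
round 2: derive cover(g) via R1 from parent(g,g), anc(g)
round 2: derive cover(i) via R1 from parent(i,d), anc(d)

cover(d)
cover(g)
cover(i)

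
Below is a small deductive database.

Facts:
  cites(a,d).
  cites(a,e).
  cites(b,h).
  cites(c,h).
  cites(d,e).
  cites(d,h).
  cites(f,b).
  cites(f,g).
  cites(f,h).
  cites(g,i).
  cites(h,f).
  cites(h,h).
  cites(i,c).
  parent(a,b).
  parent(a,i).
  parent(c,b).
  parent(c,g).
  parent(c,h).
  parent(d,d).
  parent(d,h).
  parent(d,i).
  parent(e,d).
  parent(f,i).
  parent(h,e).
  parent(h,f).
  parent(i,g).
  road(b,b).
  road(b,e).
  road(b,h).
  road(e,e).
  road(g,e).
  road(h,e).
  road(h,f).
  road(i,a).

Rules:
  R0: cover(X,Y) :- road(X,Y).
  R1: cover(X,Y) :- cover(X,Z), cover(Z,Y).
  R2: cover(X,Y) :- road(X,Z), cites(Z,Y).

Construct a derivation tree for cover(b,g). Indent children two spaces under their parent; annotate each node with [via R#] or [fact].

round 1: derive cover(b,b) via R0 from road(b,b)
round 1: derive cover(b,e) via R0 from road(b,e)
round 1: derive cover(b,h) via R0 from road(b,h)
round 1: derive cover(e,e) via R0 from road(e,e)
round 1: derive cover(g,e) via R0 from road(g,e)
round 1: derive cover(h,e) via R0 from road(h,e)
round 1: derive cover(h,f) via R0 from road(h,f)
round 1: derive cover(i,a) via R0 from road(i,a)
round 1: derive cover(b,f) via R2 from road(b,h), cites(h,f)
round 1: derive cover(h,b) via R2 from road(h,f), cites(f,b)
round 1: derive cover(h,g) via R2 from road(h,f), cites(f,g)
round 1: derive cover(h,h) via R2 from road(h,f), cites(f,h)
round 1: derive cover(i,d) via R2 from road(i,a), cites(a,d)
round 1: derive cover(i,e) via R2 from road(i,a), cites(a,e)
round 2: derive cover(b,g) via R1 from cover(b,h), cover(h,g)

cover(b,g)  [via R1]
  cover(b,h)  [via R0]
    road(b,h)  [fact]
  cover(h,g)  [via R2]
    road(h,f)  [fact]
    cites(f,g)  [fact]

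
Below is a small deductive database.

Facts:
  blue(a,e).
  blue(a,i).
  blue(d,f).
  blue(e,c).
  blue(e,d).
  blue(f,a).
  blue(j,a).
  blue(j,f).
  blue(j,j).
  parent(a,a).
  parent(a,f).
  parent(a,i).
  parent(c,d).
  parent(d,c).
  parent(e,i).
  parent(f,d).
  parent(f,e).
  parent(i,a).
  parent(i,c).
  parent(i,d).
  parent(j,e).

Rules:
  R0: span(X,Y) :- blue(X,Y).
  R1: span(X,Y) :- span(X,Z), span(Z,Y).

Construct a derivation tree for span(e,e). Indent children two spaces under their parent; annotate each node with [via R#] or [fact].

round 1: derive span(a,e) via R0 from blue(a,e)
round 1: derive span(a,i) via R0 from blue(a,i)
round 1: derive span(d,f) via R0 from blue(d,f)
round 1: derive span(e,c) via R0 from blue(e,c)
round 1: derive span(e,d) via R0 from blue(e,d)
round 1: derive span(f,a) via R0 from blue(f,a)
round 1: derive span(j,a) via R0 from blue(j,a)
round 1: derive span(j,f) via R0 from blue(j,f)
round 1: derive span(j,j) via R0 from blue(j,j)
round 2: derive span(a,c) via R1 from span(a,e), span(e,c)
round 2: derive span(a,d) via R1 from span(a,e), span(e,d)
round 2: derive span(d,a) via R1 from span(d,f), span(f,a)
round 2: derive span(e,f) via R1 from span(e,d), span(d,f)
round 2: derive span(f,e) via R1 from span(f,a), span(a,e)
round 2: derive span(f,i) via R1 from span(f,a), span(a,i)
round 2: derive span(j,e) via R1 from span(j,a), span(a,e)
round 2: derive span(j,i) via R1 from span(j,a), span(a,i)
round 3: derive span(a,a) via R1 from span(a,d), span(d,a)
round 3: derive span(a,f) via R1 from span(a,d), span(d,f)
round 3: derive span(d,c) via R1 from span(d,a), span(a,c)
round 3: derive span(d,d) via R1 from span(d,a), span(a,d)
round 3: derive span(d,e) via R1 from span(d,a), span(a,e)
round 3: derive span(d,i) via R1 from span(d,a), span(a,i)
round 3: derive span(e,a) via R1 from span(e,d), span(d,a)
round 3: derive span(e,e) via R1 from span(e,f), span(f,e)
round 3: derive span(e,i) via R1 from span(e,f), span(f,i)
round 3: derive span(f,c) via R1 from span(f,a), span(a,c)
round 3: derive span(f,d) via R1 from span(f,a), span(a,d)
round 3: derive span(f,f) via R1 from span(f,e), span(e,f)
round 3: derive span(j,c) via R1 from span(j,a), span(a,c)
round 3: derive span(j,d) via R1 from span(j,a), span(a,d)

span(e,e)  [via R1]
  span(e,f)  [via R1]
    span(e,d)  [via R0]
      blue(e,d)  [fact]
    span(d,f)  [via R0]
      blue(d,f)  [fact]
  span(f,e)  [via R1]
    span(f,a)  [via R0]
      blue(f,a)  [fact]
    span(a,e)  [via R0]
      blue(a,e)  [fact]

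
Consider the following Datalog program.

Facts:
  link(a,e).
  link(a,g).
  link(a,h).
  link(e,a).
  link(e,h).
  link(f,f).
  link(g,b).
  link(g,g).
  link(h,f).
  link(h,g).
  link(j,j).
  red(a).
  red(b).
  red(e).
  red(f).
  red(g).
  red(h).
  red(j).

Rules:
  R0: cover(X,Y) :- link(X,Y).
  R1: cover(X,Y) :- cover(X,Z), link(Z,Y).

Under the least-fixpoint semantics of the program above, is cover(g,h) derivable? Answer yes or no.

round 1: derive cover(a,e) via R0 from link(a,e)
round 1: derive cover(a,g) via R0 from link(a,g)
round 1: derive cover(a,h) via R0 from link(a,h)
round 1: derive cover(e,a) via R0 from link(e,a)
round 1: derive cover(e,h) via R0 from link(e,h)
round 1: derive cover(f,f) via R0 from link(f,f)
round 1: derive cover(g,b) via R0 from link(g,b)
round 1: derive cover(g,g) via R0 from link(g,g)
round 1: derive cover(h,f) via R0 from link(h,f)
round 1: derive cover(h,g) via R0 from link(h,g)
round 1: derive cover(j,j) via R0 from link(j,j)
round 2: derive cover(a,a) via R1 from cover(a,e), link(e,a)
round 2: derive cover(a,b) via R1 from cover(a,g), link(g,b)
round 2: derive cover(a,f) via R1 from cover(a,h), link(h,f)
round 2: derive cover(e,e) via R1 from cover(e,a), link(a,e)
round 2: derive cover(e,f) via R1 from cover(e,h), link(h,f)
round 2: derive cover(e,g) via R1 from cover(e,a), link(a,g)
round 2: derive cover(h,b) via R1 from cover(h,g), link(g,b)
round 3: derive cover(e,b) via R1 from cover(e,g), link(g,b)

no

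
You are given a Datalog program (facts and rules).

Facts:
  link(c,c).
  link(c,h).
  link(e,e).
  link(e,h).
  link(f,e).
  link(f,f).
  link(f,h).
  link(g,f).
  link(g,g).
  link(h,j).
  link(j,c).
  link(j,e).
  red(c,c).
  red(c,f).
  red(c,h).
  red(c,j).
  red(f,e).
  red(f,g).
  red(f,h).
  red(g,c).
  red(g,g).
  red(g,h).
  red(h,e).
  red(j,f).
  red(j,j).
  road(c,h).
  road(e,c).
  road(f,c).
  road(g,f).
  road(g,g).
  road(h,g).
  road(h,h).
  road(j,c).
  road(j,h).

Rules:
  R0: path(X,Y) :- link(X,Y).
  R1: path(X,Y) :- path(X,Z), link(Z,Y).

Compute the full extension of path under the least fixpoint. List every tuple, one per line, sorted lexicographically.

path(c,c)
path(c,e)
path(c,h)
path(c,j)
path(e,c)
path(e,e)
path(e,h)
path(e,j)
path(f,c)
path(f,e)
path(f,f)
path(f,h)
path(f,j)
path(g,c)
path(g,e)
path(g,f)
path(g,g)
path(g,h)
path(g,j)
path(h,c)
path(h,e)
path(h,h)
path(h,j)
path(j,c)
path(j,e)
path(j,h)
path(j,j)

round 1: derive path(c,c) via R0 from link(c,c)
round 1: derive path(c,h) via R0 from link(c,h)
round 1: derive path(e,e) via R0 from link(e,e)
round 1: derive path(e,h) via R0 from link(e,h)
round 1: derive path(f,e) via R0 from link(f,e)
round 1: derive path(f,f) via R0 from link(f,f)
round 1: derive path(f,h) via R0 from link(f,h)
round 1: derive path(g,f) via R0 from link(g,f)
round 1: derive path(g,g) via R0 from link(g,g)
round 1: derive path(h,j) via R0 from link(h,j)
round 1: derive path(j,c) via R0 from link(j,c)
round 1: derive path(j,e) via R0 from link(j,e)
round 2: derive path(c,j) via R1 from path(c,h), link(h,j)
round 2: derive path(e,j) via R1 from path(e,h), link(h,j)
round 2: derive path(f,j) via R1 from path(f,h), link(h,j)
round 2: derive path(g,e) via R1 from path(g,f), link(f,e)
round 2: derive path(g,h) via R1 from path(g,f), link(f,h)
round 2: derive path(h,c) via R1 from path(h,j), link(j,c)
round 2: derive path(h,e) via R1 from path(h,j), link(j,e)
round 2: derive path(j,h) via R1 from path(j,c), link(c,h)
round 3: derive path(c,e) via R1 from path(c,j), link(j,e)
round 3: derive path(e,c) via R1 from path(e,j), link(j,c)
round 3: derive path(f,c) via R1 from path(f,j), link(j,c)
round 3: derive path(g,j) via R1 from path(g,h), link(h,j)
round 3: derive path(h,h) via R1 from path(h,c), link(c,h)
round 3: derive path(j,j) via R1 from path(j,h), link(h,j)
round 4: derive path(g,c) via R1 from path(g,j), link(j,c)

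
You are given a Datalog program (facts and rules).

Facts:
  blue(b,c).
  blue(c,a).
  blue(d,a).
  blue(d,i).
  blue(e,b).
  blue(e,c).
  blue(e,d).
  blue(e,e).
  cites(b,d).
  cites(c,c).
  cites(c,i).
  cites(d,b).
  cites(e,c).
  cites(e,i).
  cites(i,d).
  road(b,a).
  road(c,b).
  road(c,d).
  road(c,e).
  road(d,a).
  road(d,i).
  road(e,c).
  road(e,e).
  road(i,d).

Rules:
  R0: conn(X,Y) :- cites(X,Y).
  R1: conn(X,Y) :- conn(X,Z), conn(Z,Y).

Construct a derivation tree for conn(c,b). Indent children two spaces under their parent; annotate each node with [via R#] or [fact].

conn(c,b)  [via R1]
  conn(c,d)  [via R1]
    conn(c,i)  [via R0]
      cites(c,i)  [fact]
    conn(i,d)  [via R0]
      cites(i,d)  [fact]
  conn(d,b)  [via R0]
    cites(d,b)  [fact]

round 1: derive conn(b,d) via R0 from cites(b,d)
round 1: derive conn(c,c) via R0 from cites(c,c)
round 1: derive conn(c,i) via R0 from cites(c,i)
round 1: derive conn(d,b) via R0 from cites(d,b)
round 1: derive conn(e,c) via R0 from cites(e,c)
round 1: derive conn(e,i) via R0 from cites(e,i)
round 1: derive conn(i,d) via R0 from cites(i,d)
round 2: derive conn(b,b) via R1 from conn(b,d), conn(d,b)
round 2: derive conn(c,d) via R1 from conn(c,i), conn(i,d)
round 2: derive conn(d,d) via R1 from conn(d,b), conn(b,d)
round 2: derive conn(e,d) via R1 from conn(e,i), conn(i,d)
round 2: derive conn(i,b) via R1 from conn(i,d), conn(d,b)
round 3: derive conn(c,b) via R1 from conn(c,d), conn(d,b)
round 3: derive conn(e,b) via R1 from conn(e,d), conn(d,b)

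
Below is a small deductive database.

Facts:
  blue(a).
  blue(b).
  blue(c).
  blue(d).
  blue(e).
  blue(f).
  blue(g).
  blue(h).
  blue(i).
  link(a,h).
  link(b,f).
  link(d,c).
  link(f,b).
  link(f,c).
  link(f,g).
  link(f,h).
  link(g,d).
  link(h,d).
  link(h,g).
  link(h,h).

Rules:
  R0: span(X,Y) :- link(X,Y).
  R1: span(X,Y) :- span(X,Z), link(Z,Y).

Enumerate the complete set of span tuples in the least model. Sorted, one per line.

round 1: derive span(a,h) via R0 from link(a,h)
round 1: derive span(b,f) via R0 from link(b,f)
round 1: derive span(d,c) via R0 from link(d,c)
round 1: derive span(f,b) via R0 from link(f,b)
round 1: derive span(f,c) via R0 from link(f,c)
round 1: derive span(f,g) via R0 from link(f,g)
round 1: derive span(f,h) via R0 from link(f,h)
round 1: derive span(g,d) via R0 from link(g,d)
round 1: derive span(h,d) via R0 from link(h,d)
round 1: derive span(h,g) via R0 from link(h,g)
round 1: derive span(h,h) via R0 from link(h,h)
round 2: derive span(a,d) via R1 from span(a,h), link(h,d)
round 2: derive span(a,g) via R1 from span(a,h), link(h,g)
round 2: derive span(b,b) via R1 from span(b,f), link(f,b)
round 2: derive span(b,c) via R1 from span(b,f), link(f,c)
round 2: derive span(b,g) via R1 from span(b,f), link(f,g)
round 2: derive span(b,h) via R1 from span(b,f), link(f,h)
round 2: derive span(f,d) via R1 from span(f,g), link(g,d)
round 2: derive span(f,f) via R1 from span(f,b), link(b,f)
round 2: derive span(g,c) via R1 from span(g,d), link(d,c)
round 2: derive span(h,c) via R1 from span(h,d), link(d,c)
round 3: derive span(a,c) via R1 from span(a,d), link(d,c)
round 3: derive span(b,d) via R1 from span(b,g), link(g,d)

span(a,c)
span(a,d)
span(a,g)
span(a,h)
span(b,b)
span(b,c)
span(b,d)
span(b,f)
span(b,g)
span(b,h)
span(d,c)
span(f,b)
span(f,c)
span(f,d)
span(f,f)
span(f,g)
span(f,h)
span(g,c)
span(g,d)
span(h,c)
span(h,d)
span(h,g)
span(h,h)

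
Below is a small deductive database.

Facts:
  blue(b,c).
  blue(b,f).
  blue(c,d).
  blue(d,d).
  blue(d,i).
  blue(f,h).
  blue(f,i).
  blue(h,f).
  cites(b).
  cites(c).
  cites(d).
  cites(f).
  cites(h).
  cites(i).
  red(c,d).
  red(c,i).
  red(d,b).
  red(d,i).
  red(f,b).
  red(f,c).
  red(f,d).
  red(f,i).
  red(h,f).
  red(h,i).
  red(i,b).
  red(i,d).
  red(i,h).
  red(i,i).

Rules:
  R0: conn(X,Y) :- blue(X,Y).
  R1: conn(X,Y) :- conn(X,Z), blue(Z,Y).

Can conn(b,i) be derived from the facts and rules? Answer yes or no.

round 1: derive conn(b,c) via R0 from blue(b,c)
round 1: derive conn(b,f) via R0 from blue(b,f)
round 1: derive conn(c,d) via R0 from blue(c,d)
round 1: derive conn(d,d) via R0 from blue(d,d)
round 1: derive conn(d,i) via R0 from blue(d,i)
round 1: derive conn(f,h) via R0 from blue(f,h)
round 1: derive conn(f,i) via R0 from blue(f,i)
round 1: derive conn(h,f) via R0 from blue(h,f)
round 2: derive conn(b,d) via R1 from conn(b,c), blue(c,d)
round 2: derive conn(b,h) via R1 from conn(b,f), blue(f,h)
round 2: derive conn(b,i) via R1 from conn(b,f), blue(f,i)
round 2: derive conn(c,i) via R1 from conn(c,d), blue(d,i)
round 2: derive conn(f,f) via R1 from conn(f,h), blue(h,f)
round 2: derive conn(h,h) via R1 from conn(h,f), blue(f,h)
round 2: derive conn(h,i) via R1 from conn(h,f), blue(f,i)

yes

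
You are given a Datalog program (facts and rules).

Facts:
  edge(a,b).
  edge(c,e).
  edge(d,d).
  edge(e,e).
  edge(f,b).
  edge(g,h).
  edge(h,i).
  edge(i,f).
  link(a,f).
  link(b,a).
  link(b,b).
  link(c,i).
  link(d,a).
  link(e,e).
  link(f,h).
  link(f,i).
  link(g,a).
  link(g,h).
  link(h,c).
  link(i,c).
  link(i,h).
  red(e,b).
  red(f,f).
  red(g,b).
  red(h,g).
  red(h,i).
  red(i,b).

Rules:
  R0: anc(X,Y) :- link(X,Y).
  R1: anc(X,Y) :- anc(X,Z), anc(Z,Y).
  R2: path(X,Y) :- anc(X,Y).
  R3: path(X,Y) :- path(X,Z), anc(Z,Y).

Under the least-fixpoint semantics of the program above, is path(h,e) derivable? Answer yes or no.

round 1: derive anc(a,f) via R0 from link(a,f)
round 1: derive anc(b,a) via R0 from link(b,a)
round 1: derive anc(b,b) via R0 from link(b,b)
round 1: derive anc(c,i) via R0 from link(c,i)
round 1: derive anc(d,a) via R0 from link(d,a)
round 1: derive anc(e,e) via R0 from link(e,e)
round 1: derive anc(f,h) via R0 from link(f,h)
round 1: derive anc(f,i) via R0 from link(f,i)
round 1: derive anc(g,a) via R0 from link(g,a)
round 1: derive anc(g,h) via R0 from link(g,h)
round 1: derive anc(h,c) via R0 from link(h,c)
round 1: derive anc(i,c) via R0 from link(i,c)
round 1: derive anc(i,h) via R0 from link(i,h)
round 2: derive anc(a,h) via R1 from anc(a,f), anc(f,h)
round 2: derive anc(a,i) via R1 from anc(a,f), anc(f,i)
round 2: derive anc(b,f) via R1 from anc(b,a), anc(a,f)
round 2: derive anc(c,c) via R1 from anc(c,i), anc(i,c)
round 2: derive anc(c,h) via R1 from anc(c,i), anc(i,h)
round 2: derive anc(d,f) via R1 from anc(d,a), anc(a,f)
round 2: derive anc(f,c) via R1 from anc(f,h), anc(h,c)
round 2: derive anc(g,c) via R1 from anc(g,h), anc(h,c)
round 2: derive anc(g,f) via R1 from anc(g,a), anc(a,f)
round 2: derive anc(h,i) via R1 from anc(h,c), anc(c,i)
round 2: derive anc(i,i) via R1 from anc(i,c), anc(c,i)
round 2: derive path(a,f) via R2 from anc(a,f)
round 2: derive path(b,a) via R2 from anc(b,a)
round 2: derive path(b,b) via R2 from anc(b,b)
round 2: derive path(c,i) via R2 from anc(c,i)
round 2: derive path(d,a) via R2 from anc(d,a)
round 2: derive path(e,e) via R2 from anc(e,e)
round 2: derive path(f,h) via R2 from anc(f,h)
round 2: derive path(f,i) via R2 from anc(f,i)
round 2: derive path(g,a) via R2 from anc(g,a)
round 2: derive path(g,h) via R2 from anc(g,h)
round 2: derive path(h,c) via R2 from anc(h,c)
round 2: derive path(i,c) via R2 from anc(i,c)
round 2: derive path(i,h) via R2 from anc(i,h)
round 3: derive anc(a,c) via R1 from anc(a,f), anc(f,c)
round 3: derive anc(b,c) via R1 from anc(b,f), anc(f,c)
round 3: derive anc(b,h) via R1 from anc(b,a), anc(a,h)
round 3: derive anc(b,i) via R1 from anc(b,a), anc(a,i)
round 3: derive anc(d,c) via R1 from anc(d,f), anc(f,c)
round 3: derive anc(d,h) via R1 from anc(d,a), anc(a,h)
round 3: derive anc(d,i) via R1 from anc(d,a), anc(a,i)
round 3: derive anc(g,i) via R1 from anc(g,a), anc(a,i)
round 3: derive anc(h,h) via R1 from anc(h,c), anc(c,h)
round 3: derive path(a,h) via R2 from anc(a,h)
round 3: derive path(a,i) via R2 from anc(a,i)
round 3: derive path(b,f) via R2 from anc(b,f)
round 3: derive path(c,c) via R2 from anc(c,c)
round 3: derive path(c,h) via R2 from anc(c,h)
round 3: derive path(d,f) via R2 from anc(d,f)
round 3: derive path(f,c) via R2 from anc(f,c)
round 3: derive path(g,c) via R2 from anc(g,c)
round 3: derive path(g,f) via R2 from anc(g,f)
round 3: derive path(h,i) via R2 from anc(h,i)
round 3: derive path(i,i) via R2 from anc(i,i)
round 3: derive path(a,c) via R3 from path(a,f), anc(f,c)
round 3: derive path(b,h) via R3 from path(b,a), anc(a,h)
round 3: derive path(b,i) via R3 from path(b,a), anc(a,i)
round 3: derive path(d,h) via R3 from path(d,a), anc(a,h)
round 3: derive path(d,i) via R3 from path(d,a), anc(a,i)
round 3: derive path(g,i) via R3 from path(g,a), anc(a,i)
round 3: derive path(h,h) via R3 from path(h,c), anc(c,h)
round 4: derive path(b,c) via R2 from anc(b,c)
round 4: derive path(d,c) via R2 from anc(d,c)

no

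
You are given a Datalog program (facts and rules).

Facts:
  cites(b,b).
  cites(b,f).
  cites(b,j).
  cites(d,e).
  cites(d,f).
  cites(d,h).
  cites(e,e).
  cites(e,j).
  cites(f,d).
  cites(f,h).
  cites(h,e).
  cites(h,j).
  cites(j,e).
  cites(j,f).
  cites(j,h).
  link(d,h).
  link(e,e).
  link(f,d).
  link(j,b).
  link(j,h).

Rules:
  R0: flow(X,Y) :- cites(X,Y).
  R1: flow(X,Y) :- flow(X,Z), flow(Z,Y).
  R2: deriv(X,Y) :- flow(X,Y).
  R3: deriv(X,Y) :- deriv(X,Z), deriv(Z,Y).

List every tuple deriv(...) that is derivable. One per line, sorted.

round 1: derive flow(b,b) via R0 from cites(b,b)
round 1: derive flow(b,f) via R0 from cites(b,f)
round 1: derive flow(b,j) via R0 from cites(b,j)
round 1: derive flow(d,e) via R0 from cites(d,e)
round 1: derive flow(d,f) via R0 from cites(d,f)
round 1: derive flow(d,h) via R0 from cites(d,h)
round 1: derive flow(e,e) via R0 from cites(e,e)
round 1: derive flow(e,j) via R0 from cites(e,j)
round 1: derive flow(f,d) via R0 from cites(f,d)
round 1: derive flow(f,h) via R0 from cites(f,h)
round 1: derive flow(h,e) via R0 from cites(h,e)
round 1: derive flow(h,j) via R0 from cites(h,j)
round 1: derive flow(j,e) via R0 from cites(j,e)
round 1: derive flow(j,f) via R0 from cites(j,f)
round 1: derive flow(j,h) via R0 from cites(j,h)
round 2: derive flow(b,d) via R1 from flow(b,f), flow(f,d)
round 2: derive flow(b,e) via R1 from flow(b,j), flow(j,e)
round 2: derive flow(b,h) via R1 from flow(b,f), flow(f,h)
round 2: derive flow(d,d) via R1 from flow(d,f), flow(f,d)
round 2: derive flow(d,j) via R1 from flow(d,e), flow(e,j)
round 2: derive flow(e,f) via R1 from flow(e,j), flow(j,f)
round 2: derive flow(e,h) via R1 from flow(e,j), flow(j,h)
round 2: derive flow(f,e) via R1 from flow(f,d), flow(d,e)
round 2: derive flow(f,f) via R1 from flow(f,d), flow(d,f)
round 2: derive flow(f,j) via R1 from flow(f,h), flow(h,j)
round 2: derive flow(h,f) via R1 from flow(h,j), flow(j,f)
round 2: derive flow(h,h) via R1 from flow(h,j), flow(j,h)
round 2: derive flow(j,d) via R1 from flow(j,f), flow(f,d)
round 2: derive flow(j,j) via R1 from flow(j,e), flow(e,j)
round 2: derive deriv(b,b) via R2 from flow(b,b)
round 2: derive deriv(b,f) via R2 from flow(b,f)
round 2: derive deriv(b,j) via R2 from flow(b,j)
round 2: derive deriv(d,e) via R2 from flow(d,e)
round 2: derive deriv(d,f) via R2 from flow(d,f)
round 2: derive deriv(d,h) via R2 from flow(d,h)
round 2: derive deriv(e,e) via R2 from flow(e,e)
round 2: derive deriv(e,j) via R2 from flow(e,j)
round 2: derive deriv(f,d) via R2 from flow(f,d)
round 2: derive deriv(f,h) via R2 from flow(f,h)
round 2: derive deriv(h,e) via R2 from flow(h,e)
round 2: derive deriv(h,j) via R2 from flow(h,j)
round 2: derive deriv(j,e) via R2 from flow(j,e)
round 2: derive deriv(j,f) via R2 from flow(j,f)
round 2: derive deriv(j,h) via R2 from flow(j,h)
round 3: derive flow(e,d) via R1 from flow(e,f), flow(f,d)
round 3: derive flow(h,d) via R1 from flow(h,f), flow(f,d)
round 3: derive deriv(b,d) via R2 from flow(b,d)
round 3: derive deriv(b,e) via R2 from flow(b,e)
round 3: derive deriv(b,h) via R2 from flow(b,h)
round 3: derive deriv(d,d) via R2 from flow(d,d)
round 3: derive deriv(d,j) via R2 from flow(d,j)
round 3: derive deriv(e,f) via R2 from flow(e,f)
round 3: derive deriv(e,h) via R2 from flow(e,h)
round 3: derive deriv(f,e) via R2 from flow(f,e)
round 3: derive deriv(f,f) via R2 from flow(f,f)
round 3: derive deriv(f,j) via R2 from flow(f,j)
round 3: derive deriv(h,f) via R2 from flow(h,f)
round 3: derive deriv(h,h) via R2 from flow(h,h)
round 3: derive deriv(j,d) via R2 from flow(j,d)
round 3: derive deriv(j,j) via R2 from flow(j,j)
round 4: derive deriv(e,d) via R2 from flow(e,d)
round 4: derive deriv(h,d) via R2 from flow(h,d)

deriv(b,b)
deriv(b,d)
deriv(b,e)
deriv(b,f)
deriv(b,h)
deriv(b,j)
deriv(d,d)
deriv(d,e)
deriv(d,f)
deriv(d,h)
deriv(d,j)
deriv(e,d)
deriv(e,e)
deriv(e,f)
deriv(e,h)
deriv(e,j)
deriv(f,d)
deriv(f,e)
deriv(f,f)
deriv(f,h)
deriv(f,j)
deriv(h,d)
deriv(h,e)
deriv(h,f)
deriv(h,h)
deriv(h,j)
deriv(j,d)
deriv(j,e)
deriv(j,f)
deriv(j,h)
deriv(j,j)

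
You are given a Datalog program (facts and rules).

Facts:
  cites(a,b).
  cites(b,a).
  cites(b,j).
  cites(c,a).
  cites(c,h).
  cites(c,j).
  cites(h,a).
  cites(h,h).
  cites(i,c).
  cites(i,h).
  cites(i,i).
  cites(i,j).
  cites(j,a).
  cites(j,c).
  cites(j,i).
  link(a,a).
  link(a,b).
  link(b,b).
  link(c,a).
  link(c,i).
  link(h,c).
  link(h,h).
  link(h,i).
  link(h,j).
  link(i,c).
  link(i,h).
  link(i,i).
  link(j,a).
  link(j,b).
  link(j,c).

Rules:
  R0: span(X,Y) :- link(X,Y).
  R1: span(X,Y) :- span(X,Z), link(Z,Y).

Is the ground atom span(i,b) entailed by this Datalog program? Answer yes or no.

yes

round 1: derive span(a,a) via R0 from link(a,a)
round 1: derive span(a,b) via R0 from link(a,b)
round 1: derive span(b,b) via R0 from link(b,b)
round 1: derive span(c,a) via R0 from link(c,a)
round 1: derive span(c,i) via R0 from link(c,i)
round 1: derive span(h,c) via R0 from link(h,c)
round 1: derive span(h,h) via R0 from link(h,h)
round 1: derive span(h,i) via R0 from link(h,i)
round 1: derive span(h,j) via R0 from link(h,j)
round 1: derive span(i,c) via R0 from link(i,c)
round 1: derive span(i,h) via R0 from link(i,h)
round 1: derive span(i,i) via R0 from link(i,i)
round 1: derive span(j,a) via R0 from link(j,a)
round 1: derive span(j,b) via R0 from link(j,b)
round 1: derive span(j,c) via R0 from link(j,c)
round 2: derive span(c,b) via R1 from span(c,a), link(a,b)
round 2: derive span(c,c) via R1 from span(c,i), link(i,c)
round 2: derive span(c,h) via R1 from span(c,i), link(i,h)
round 2: derive span(h,a) via R1 from span(h,c), link(c,a)
round 2: derive span(h,b) via R1 from span(h,j), link(j,b)
round 2: derive span(i,a) via R1 from span(i,c), link(c,a)
round 2: derive span(i,j) via R1 from span(i,h), link(h,j)
round 2: derive span(j,i) via R1 from span(j,c), link(c,i)
round 3: derive span(c,j) via R1 from span(c,h), link(h,j)
round 3: derive span(i,b) via R1 from span(i,a), link(a,b)
round 3: derive span(j,h) via R1 from span(j,i), link(i,h)
round 4: derive span(j,j) via R1 from span(j,h), link(h,j)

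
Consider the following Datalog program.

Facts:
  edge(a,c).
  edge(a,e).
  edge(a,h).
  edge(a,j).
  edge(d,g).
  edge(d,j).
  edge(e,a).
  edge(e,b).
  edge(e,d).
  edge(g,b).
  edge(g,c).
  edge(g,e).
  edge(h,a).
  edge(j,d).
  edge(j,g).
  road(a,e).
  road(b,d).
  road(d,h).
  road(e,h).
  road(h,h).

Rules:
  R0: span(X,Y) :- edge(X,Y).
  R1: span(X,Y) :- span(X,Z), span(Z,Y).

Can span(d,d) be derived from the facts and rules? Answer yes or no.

round 1: derive span(a,c) via R0 from edge(a,c)
round 1: derive span(a,e) via R0 from edge(a,e)
round 1: derive span(a,h) via R0 from edge(a,h)
round 1: derive span(a,j) via R0 from edge(a,j)
round 1: derive span(d,g) via R0 from edge(d,g)
round 1: derive span(d,j) via R0 from edge(d,j)
round 1: derive span(e,a) via R0 from edge(e,a)
round 1: derive span(e,b) via R0 from edge(e,b)
round 1: derive span(e,d) via R0 from edge(e,d)
round 1: derive span(g,b) via R0 from edge(g,b)
round 1: derive span(g,c) via R0 from edge(g,c)
round 1: derive span(g,e) via R0 from edge(g,e)
round 1: derive span(h,a) via R0 from edge(h,a)
round 1: derive span(j,d) via R0 from edge(j,d)
round 1: derive span(j,g) via R0 from edge(j,g)
round 2: derive span(a,a) via R1 from span(a,e), span(e,a)
round 2: derive span(a,b) via R1 from span(a,e), span(e,b)
round 2: derive span(a,d) via R1 from span(a,e), span(e,d)
round 2: derive span(a,g) via R1 from span(a,j), span(j,g)
round 2: derive span(d,b) via R1 from span(d,g), span(g,b)
round 2: derive span(d,c) via R1 from span(d,g), span(g,c)
round 2: derive span(d,d) via R1 from span(d,j), span(j,d)
round 2: derive span(d,e) via R1 from span(d,g), span(g,e)
round 2: derive span(e,c) via R1 from span(e,a), span(a,c)
round 2: derive span(e,e) via R1 from span(e,a), span(a,e)
round 2: derive span(e,g) via R1 from span(e,d), span(d,g)
round 2: derive span(e,h) via R1 from span(e,a), span(a,h)
round 2: derive span(e,j) via R1 from span(e,a), span(a,j)
round 2: derive span(g,a) via R1 from span(g,e), span(e,a)
round 2: derive span(g,d) via R1 from span(g,e), span(e,d)
round 2: derive span(h,c) via R1 from span(h,a), span(a,c)
round 2: derive span(h,e) via R1 from span(h,a), span(a,e)
round 2: derive span(h,h) via R1 from span(h,a), span(a,h)
round 2: derive span(h,j) via R1 from span(h,a), span(a,j)
round 2: derive span(j,b) via R1 from span(j,g), span(g,b)
round 2: derive span(j,c) via R1 from span(j,g), span(g,c)
round 2: derive span(j,e) via R1 from span(j,g), span(g,e)
round 2: derive span(j,j) via R1 from span(j,d), span(d,j)
round 3: derive span(d,a) via R1 from span(d,e), span(e,a)
round 3: derive span(d,h) via R1 from span(d,e), span(e,h)
round 3: derive span(g,g) via R1 from span(g,a), span(a,g)
round 3: derive span(g,h) via R1 from span(g,a), span(a,h)
round 3: derive span(g,j) via R1 from span(g,a), span(a,j)
round 3: derive span(h,b) via R1 from span(h,a), span(a,b)
round 3: derive span(h,d) via R1 from span(h,a), span(a,d)
round 3: derive span(h,g) via R1 from span(h,a), span(a,g)
round 3: derive span(j,a) via R1 from span(j,e), span(e,a)
round 3: derive span(j,h) via R1 from span(j,e), span(e,h)

yes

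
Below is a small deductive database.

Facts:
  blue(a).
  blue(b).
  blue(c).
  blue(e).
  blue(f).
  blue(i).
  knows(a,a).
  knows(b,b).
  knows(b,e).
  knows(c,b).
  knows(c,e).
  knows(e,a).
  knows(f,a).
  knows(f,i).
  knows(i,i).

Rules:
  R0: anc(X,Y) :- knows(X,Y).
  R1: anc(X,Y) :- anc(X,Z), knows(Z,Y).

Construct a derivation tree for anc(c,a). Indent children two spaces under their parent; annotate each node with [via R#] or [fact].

anc(c,a)  [via R1]
  anc(c,e)  [via R0]
    knows(c,e)  [fact]
  knows(e,a)  [fact]

round 1: derive anc(a,a) via R0 from knows(a,a)
round 1: derive anc(b,b) via R0 from knows(b,b)
round 1: derive anc(b,e) via R0 from knows(b,e)
round 1: derive anc(c,b) via R0 from knows(c,b)
round 1: derive anc(c,e) via R0 from knows(c,e)
round 1: derive anc(e,a) via R0 from knows(e,a)
round 1: derive anc(f,a) via R0 from knows(f,a)
round 1: derive anc(f,i) via R0 from knows(f,i)
round 1: derive anc(i,i) via R0 from knows(i,i)
round 2: derive anc(b,a) via R1 from anc(b,e), knows(e,a)
round 2: derive anc(c,a) via R1 from anc(c,e), knows(e,a)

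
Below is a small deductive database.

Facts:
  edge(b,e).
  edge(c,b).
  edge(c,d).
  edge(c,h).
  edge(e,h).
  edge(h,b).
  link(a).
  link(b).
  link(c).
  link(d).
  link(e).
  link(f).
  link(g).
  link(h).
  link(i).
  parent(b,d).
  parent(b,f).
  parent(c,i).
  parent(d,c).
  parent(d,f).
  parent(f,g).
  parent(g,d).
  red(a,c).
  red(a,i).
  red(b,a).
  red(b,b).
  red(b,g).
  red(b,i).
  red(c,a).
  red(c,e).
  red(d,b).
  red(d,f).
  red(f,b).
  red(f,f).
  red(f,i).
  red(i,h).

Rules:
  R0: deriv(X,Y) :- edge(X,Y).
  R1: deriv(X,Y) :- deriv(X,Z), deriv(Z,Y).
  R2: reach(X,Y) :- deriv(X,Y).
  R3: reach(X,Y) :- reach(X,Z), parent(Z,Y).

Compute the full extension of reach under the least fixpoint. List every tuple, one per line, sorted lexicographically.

reach(b,b)
reach(b,c)
reach(b,d)
reach(b,e)
reach(b,f)
reach(b,g)
reach(b,h)
reach(b,i)
reach(c,b)
reach(c,c)
reach(c,d)
reach(c,e)
reach(c,f)
reach(c,g)
reach(c,h)
reach(c,i)
reach(e,b)
reach(e,c)
reach(e,d)
reach(e,e)
reach(e,f)
reach(e,g)
reach(e,h)
reach(e,i)
reach(h,b)
reach(h,c)
reach(h,d)
reach(h,e)
reach(h,f)
reach(h,g)
reach(h,h)
reach(h,i)

round 1: derive deriv(b,e) via R0 from edge(b,e)
round 1: derive deriv(c,b) via R0 from edge(c,b)
round 1: derive deriv(c,d) via R0 from edge(c,d)
round 1: derive deriv(c,h) via R0 from edge(c,h)
round 1: derive deriv(e,h) via R0 from edge(e,h)
round 1: derive deriv(h,b) via R0 from edge(h,b)
round 2: derive deriv(b,h) via R1 from deriv(b,e), deriv(e,h)
round 2: derive deriv(c,e) via R1 from deriv(c,b), deriv(b,e)
round 2: derive deriv(e,b) via R1 from deriv(e,h), deriv(h,b)
round 2: derive deriv(h,e) via R1 from deriv(h,b), deriv(b,e)
round 2: derive reach(b,e) via R2 from deriv(b,e)
round 2: derive reach(c,b) via R2 from deriv(c,b)
round 2: derive reach(c,d) via R2 from deriv(c,d)
round 2: derive reach(c,h) via R2 from deriv(c,h)
round 2: derive reach(e,h) via R2 from deriv(e,h)
round 2: derive reach(h,b) via R2 from deriv(h,b)
round 3: derive deriv(b,b) via R1 from deriv(b,e), deriv(e,b)
round 3: derive deriv(e,e) via R1 from deriv(e,b), deriv(b,e)
round 3: derive deriv(h,h) via R1 from deriv(h,b), deriv(b,h)
round 3: derive reach(b,h) via R2 from deriv(b,h)
round 3: derive reach(c,e) via R2 from deriv(c,e)
round 3: derive reach(e,b) via R2 from deriv(e,b)
round 3: derive reach(h,e) via R2 from deriv(h,e)
round 3: derive reach(c,c) via R3 from reach(c,d), parent(d,c)
round 3: derive reach(c,f) via R3 from reach(c,b), parent(b,f)
round 3: derive reach(h,d) via R3 from reach(h,b), parent(b,d)
round 3: derive reach(h,f) via R3 from reach(h,b), parent(b,f)
round 4: derive reach(b,b) via R2 from deriv(b,b)
round 4: derive reach(e,e) via R2 from deriv(e,e)
round 4: derive reach(h,h) via R2 from deriv(h,h)
round 4: derive reach(c,g) via R3 from reach(c,f), parent(f,g)
round 4: derive reach(c,i) via R3 from reach(c,c), parent(c,i)
round 4: derive reach(e,d) via R3 from reach(e,b), parent(b,d)
round 4: derive reach(e,f) via R3 from reach(e,b), parent(b,f)
round 4: derive reach(h,c) via R3 from reach(h,d), parent(d,c)
round 4: derive reach(h,g) via R3 from reach(h,f), parent(f,g)
round 5: derive reach(b,d) via R3 from reach(b,b), parent(b,d)
round 5: derive reach(b,f) via R3 from reach(b,b), parent(b,f)
round 5: derive reach(e,c) via R3 from reach(e,d), parent(d,c)
round 5: derive reach(e,g) via R3 from reach(e,f), parent(f,g)
round 5: derive reach(h,i) via R3 from reach(h,c), parent(c,i)
round 6: derive reach(b,c) via R3 from reach(b,d), parent(d,c)
round 6: derive reach(b,g) via R3 from reach(b,f), parent(f,g)
round 6: derive reach(e,i) via R3 from reach(e,c), parent(c,i)
round 7: derive reach(b,i) via R3 from reach(b,c), parent(c,i)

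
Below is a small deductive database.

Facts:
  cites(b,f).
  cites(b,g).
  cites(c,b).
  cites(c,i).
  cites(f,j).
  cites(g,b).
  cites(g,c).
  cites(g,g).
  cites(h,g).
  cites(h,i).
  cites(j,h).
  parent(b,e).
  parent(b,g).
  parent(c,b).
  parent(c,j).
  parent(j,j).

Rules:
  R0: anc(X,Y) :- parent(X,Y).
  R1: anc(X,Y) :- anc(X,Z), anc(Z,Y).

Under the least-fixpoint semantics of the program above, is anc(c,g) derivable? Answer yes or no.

yes

round 1: derive anc(b,e) via R0 from parent(b,e)
round 1: derive anc(b,g) via R0 from parent(b,g)
round 1: derive anc(c,b) via R0 from parent(c,b)
round 1: derive anc(c,j) via R0 from parent(c,j)
round 1: derive anc(j,j) via R0 from parent(j,j)
round 2: derive anc(c,e) via R1 from anc(c,b), anc(b,e)
round 2: derive anc(c,g) via R1 from anc(c,b), anc(b,g)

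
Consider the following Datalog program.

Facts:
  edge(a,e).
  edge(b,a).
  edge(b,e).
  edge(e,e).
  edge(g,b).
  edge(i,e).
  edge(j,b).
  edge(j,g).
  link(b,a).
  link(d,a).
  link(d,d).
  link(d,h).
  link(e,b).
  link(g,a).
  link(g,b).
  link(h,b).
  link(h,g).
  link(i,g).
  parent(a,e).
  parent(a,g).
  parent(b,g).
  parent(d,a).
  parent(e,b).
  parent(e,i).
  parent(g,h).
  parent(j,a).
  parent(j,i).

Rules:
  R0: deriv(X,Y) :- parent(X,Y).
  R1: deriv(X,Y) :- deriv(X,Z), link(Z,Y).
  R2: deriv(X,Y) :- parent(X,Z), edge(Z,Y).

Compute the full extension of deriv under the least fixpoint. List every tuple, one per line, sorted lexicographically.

round 1: derive deriv(a,e) via R0 from parent(a,e)
round 1: derive deriv(a,g) via R0 from parent(a,g)
round 1: derive deriv(b,g) via R0 from parent(b,g)
round 1: derive deriv(d,a) via R0 from parent(d,a)
round 1: derive deriv(e,b) via R0 from parent(e,b)
round 1: derive deriv(e,i) via R0 from parent(e,i)
round 1: derive deriv(g,h) via R0 from parent(g,h)
round 1: derive deriv(j,a) via R0 from parent(j,a)
round 1: derive deriv(j,i) via R0 from parent(j,i)
round 1: derive deriv(a,b) via R2 from parent(a,g), edge(g,b)
round 1: derive deriv(b,b) via R2 from parent(b,g), edge(g,b)
round 1: derive deriv(d,e) via R2 from parent(d,a), edge(a,e)
round 1: derive deriv(e,a) via R2 from parent(e,b), edge(b,a)
round 1: derive deriv(e,e) via R2 from parent(e,b), edge(b,e)
round 1: derive deriv(j,e) via R2 from parent(j,a), edge(a,e)
round 2: derive deriv(a,a) via R1 from deriv(a,b), link(b,a)
round 2: derive deriv(b,a) via R1 from deriv(b,b), link(b,a)
round 2: derive deriv(d,b) via R1 from deriv(d,e), link(e,b)
round 2: derive deriv(e,g) via R1 from deriv(e,i), link(i,g)
round 2: derive deriv(g,b) via R1 from deriv(g,h), link(h,b)
round 2: derive deriv(g,g) via R1 from deriv(g,h), link(h,g)
round 2: derive deriv(j,b) via R1 from deriv(j,e), link(e,b)
round 2: derive deriv(j,g) via R1 from deriv(j,i), link(i,g)
round 3: derive deriv(g,a) via R1 from deriv(g,b), link(b,a)

deriv(a,a)
deriv(a,b)
deriv(a,e)
deriv(a,g)
deriv(b,a)
deriv(b,b)
deriv(b,g)
deriv(d,a)
deriv(d,b)
deriv(d,e)
deriv(e,a)
deriv(e,b)
deriv(e,e)
deriv(e,g)
deriv(e,i)
deriv(g,a)
deriv(g,b)
deriv(g,g)
deriv(g,h)
deriv(j,a)
deriv(j,b)
deriv(j,e)
deriv(j,g)
deriv(j,i)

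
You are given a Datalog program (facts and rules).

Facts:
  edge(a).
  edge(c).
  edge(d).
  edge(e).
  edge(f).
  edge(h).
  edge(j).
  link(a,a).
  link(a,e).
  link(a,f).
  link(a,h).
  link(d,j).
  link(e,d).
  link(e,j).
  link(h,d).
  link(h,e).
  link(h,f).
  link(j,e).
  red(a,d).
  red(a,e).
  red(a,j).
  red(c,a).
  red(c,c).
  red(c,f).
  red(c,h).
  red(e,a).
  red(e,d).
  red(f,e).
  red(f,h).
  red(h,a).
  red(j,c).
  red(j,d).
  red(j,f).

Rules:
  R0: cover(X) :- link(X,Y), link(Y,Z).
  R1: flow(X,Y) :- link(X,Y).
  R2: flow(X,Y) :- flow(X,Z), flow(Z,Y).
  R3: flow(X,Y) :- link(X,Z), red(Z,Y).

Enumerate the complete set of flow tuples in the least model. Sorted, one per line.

round 1: derive flow(a,a) via R1 from link(a,a)
round 1: derive flow(a,e) via R1 from link(a,e)
round 1: derive flow(a,f) via R1 from link(a,f)
round 1: derive flow(a,h) via R1 from link(a,h)
round 1: derive flow(d,j) via R1 from link(d,j)
round 1: derive flow(e,d) via R1 from link(e,d)
round 1: derive flow(e,j) via R1 from link(e,j)
round 1: derive flow(h,d) via R1 from link(h,d)
round 1: derive flow(h,e) via R1 from link(h,e)
round 1: derive flow(h,f) via R1 from link(h,f)
round 1: derive flow(j,e) via R1 from link(j,e)
round 1: derive flow(a,d) via R3 from link(a,a), red(a,d)
round 1: derive flow(a,j) via R3 from link(a,a), red(a,j)
round 1: derive flow(d,c) via R3 from link(d,j), red(j,c)
round 1: derive flow(d,d) via R3 from link(d,j), red(j,d)
round 1: derive flow(d,f) via R3 from link(d,j), red(j,f)
round 1: derive flow(e,c) via R3 from link(e,j), red(j,c)
round 1: derive flow(e,f) via R3 from link(e,j), red(j,f)
round 1: derive flow(h,a) via R3 from link(h,e), red(e,a)
round 1: derive flow(h,h) via R3 from link(h,f), red(f,h)
round 1: derive flow(j,a) via R3 from link(j,e), red(e,a)
round 1: derive flow(j,d) via R3 from link(j,e), red(e,d)
round 2: derive flow(a,c) via R2 from flow(a,d), flow(d,c)
round 2: derive flow(d,a) via R2 from flow(d,j), flow(j,a)
round 2: derive flow(d,e) via R2 from flow(d,j), flow(j,e)
round 2: derive flow(e,a) via R2 from flow(e,j), flow(j,a)
round 2: derive flow(e,e) via R2 from flow(e,j), flow(j,e)
round 2: derive flow(h,c) via R2 from flow(h,d), flow(d,c)
round 2: derive flow(h,j) via R2 from flow(h,a), flow(a,j)
round 2: derive flow(j,c) via R2 from flow(j,d), flow(d,c)
round 2: derive flow(j,f) via R2 from flow(j,a), flow(a,f)
round 2: derive flow(j,h) via R2 from flow(j,a), flow(a,h)
round 2: derive flow(j,j) via R2 from flow(j,a), flow(a,j)
round 3: derive flow(d,h) via R2 from flow(d,a), flow(a,h)
round 3: derive flow(e,h) via R2 from flow(e,a), flow(a,h)

flow(a,a)
flow(a,c)
flow(a,d)
flow(a,e)
flow(a,f)
flow(a,h)
flow(a,j)
flow(d,a)
flow(d,c)
flow(d,d)
flow(d,e)
flow(d,f)
flow(d,h)
flow(d,j)
flow(e,a)
flow(e,c)
flow(e,d)
flow(e,e)
flow(e,f)
flow(e,h)
flow(e,j)
flow(h,a)
flow(h,c)
flow(h,d)
flow(h,e)
flow(h,f)
flow(h,h)
flow(h,j)
flow(j,a)
flow(j,c)
flow(j,d)
flow(j,e)
flow(j,f)
flow(j,h)
flow(j,j)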